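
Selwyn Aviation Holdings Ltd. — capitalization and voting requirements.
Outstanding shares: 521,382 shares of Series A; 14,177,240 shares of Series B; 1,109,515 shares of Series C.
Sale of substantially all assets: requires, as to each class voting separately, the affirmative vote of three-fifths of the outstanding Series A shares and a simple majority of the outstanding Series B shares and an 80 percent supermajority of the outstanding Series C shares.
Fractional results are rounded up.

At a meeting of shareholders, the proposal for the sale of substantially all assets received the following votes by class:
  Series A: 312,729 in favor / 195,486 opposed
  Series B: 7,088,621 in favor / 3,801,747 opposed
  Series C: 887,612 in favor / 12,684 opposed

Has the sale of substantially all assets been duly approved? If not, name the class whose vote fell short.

Not approved — the Series A shares did not give the required vote.

Series A: 3/5 of 521382 = 312829.20, rounded up to 312830; 312,830 required, 312,729 in favor — not approved.
Series B: a majority of 14177240 is 7088621; 7,088,621 required, 7,088,621 in favor — approved.
Series C: 4/5 of 1109515 = 887612; 887,612 required, 887,612 in favor — approved.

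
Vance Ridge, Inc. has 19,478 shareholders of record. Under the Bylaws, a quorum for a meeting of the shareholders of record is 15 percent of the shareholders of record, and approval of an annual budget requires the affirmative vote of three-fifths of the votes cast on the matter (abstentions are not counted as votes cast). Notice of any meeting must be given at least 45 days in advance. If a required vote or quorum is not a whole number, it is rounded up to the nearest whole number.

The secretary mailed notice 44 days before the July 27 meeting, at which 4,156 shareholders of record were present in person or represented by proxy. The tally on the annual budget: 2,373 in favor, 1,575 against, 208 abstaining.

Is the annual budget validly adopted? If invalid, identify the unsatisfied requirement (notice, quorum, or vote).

Invalid — notice requirement not satisfied.

Notice: 44 days given; 45 required. Not satisfied.
Quorum: 15% of 19,478 = 2,921.70, rounded up to 2,922; 4,156 present. Satisfied.
Vote: requires three-fifths of the votes cast (4,156 − 208 abstaining = 3,948); 3/5 of 3948 = 2368.80, rounded up to 2369, so 2,369 needed; 2,373 in favor. Satisfied.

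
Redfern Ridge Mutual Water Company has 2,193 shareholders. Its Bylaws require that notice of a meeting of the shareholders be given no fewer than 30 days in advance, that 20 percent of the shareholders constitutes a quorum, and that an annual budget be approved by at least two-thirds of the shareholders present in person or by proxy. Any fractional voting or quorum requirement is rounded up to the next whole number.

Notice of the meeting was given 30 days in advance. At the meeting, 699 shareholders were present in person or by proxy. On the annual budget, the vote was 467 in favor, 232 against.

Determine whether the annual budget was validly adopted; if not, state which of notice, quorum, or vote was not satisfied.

Valid — all requirements satisfied.

Notice: 30 days given; 30 required. Satisfied.
Quorum: 20% of 2,193 = 438.60, rounded up to 439; 699 present. Satisfied.
Vote: requires two-thirds of those present (699); 2/3 of 699 = 466, so 466 needed; 467 in favor. Satisfied.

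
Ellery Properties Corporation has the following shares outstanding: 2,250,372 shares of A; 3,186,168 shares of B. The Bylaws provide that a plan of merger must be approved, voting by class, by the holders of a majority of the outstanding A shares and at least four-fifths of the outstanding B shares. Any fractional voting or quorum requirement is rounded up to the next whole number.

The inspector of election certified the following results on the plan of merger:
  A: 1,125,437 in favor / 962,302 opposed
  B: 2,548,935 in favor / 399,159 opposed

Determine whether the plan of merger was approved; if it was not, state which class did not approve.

Approved — every class gave the required vote.

A: a majority of 2250372 is 1125187; 1,125,187 required, 1,125,437 in favor — approved.
B: 4/5 of 3186168 = 2548934.40, rounded up to 2548935; 2,548,935 required, 2,548,935 in favor — approved.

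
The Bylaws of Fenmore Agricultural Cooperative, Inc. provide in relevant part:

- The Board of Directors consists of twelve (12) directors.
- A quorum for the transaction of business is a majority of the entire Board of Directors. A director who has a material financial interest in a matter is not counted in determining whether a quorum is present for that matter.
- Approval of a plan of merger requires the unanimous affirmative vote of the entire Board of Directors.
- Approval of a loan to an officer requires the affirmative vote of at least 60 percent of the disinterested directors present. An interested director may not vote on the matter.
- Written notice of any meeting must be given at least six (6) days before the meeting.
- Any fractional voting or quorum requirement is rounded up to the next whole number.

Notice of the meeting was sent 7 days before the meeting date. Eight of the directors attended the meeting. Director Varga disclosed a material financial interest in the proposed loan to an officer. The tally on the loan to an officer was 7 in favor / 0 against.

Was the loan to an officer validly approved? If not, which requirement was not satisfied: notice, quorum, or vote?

Notice: 7 days given; 6 required (7 ≥ 6). Satisfied.
Quorum: 8 present, but the 1 interested director does not count, leaving 7. Quorum is 7. Satisfied.
Vote: the loan to an officer requires three-fifths of the disinterested directors present (8 − 1 = 7). 3/5 of 7 = 4.20, rounded up to 5, so 5 affirmative votes are needed; 7 voted in favor. Satisfied.

Valid — all requirements satisfied.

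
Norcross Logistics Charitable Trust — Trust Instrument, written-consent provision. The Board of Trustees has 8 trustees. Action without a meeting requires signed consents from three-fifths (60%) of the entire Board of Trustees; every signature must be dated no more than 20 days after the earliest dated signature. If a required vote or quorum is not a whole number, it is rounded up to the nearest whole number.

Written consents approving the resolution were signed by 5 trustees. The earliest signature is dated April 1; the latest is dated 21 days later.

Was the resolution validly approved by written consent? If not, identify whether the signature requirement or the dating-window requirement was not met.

Not effective — dating-window requirement not satisfied.

Signatures required: three-fifths (60%) of 8 — 3/5 of 8 = 4.80, rounded up to 5, so 5 needed; 5 signed. Sufficient.
Dating window: the latest signature is 21 days after the earliest; the limit is 20 days. Outside the window.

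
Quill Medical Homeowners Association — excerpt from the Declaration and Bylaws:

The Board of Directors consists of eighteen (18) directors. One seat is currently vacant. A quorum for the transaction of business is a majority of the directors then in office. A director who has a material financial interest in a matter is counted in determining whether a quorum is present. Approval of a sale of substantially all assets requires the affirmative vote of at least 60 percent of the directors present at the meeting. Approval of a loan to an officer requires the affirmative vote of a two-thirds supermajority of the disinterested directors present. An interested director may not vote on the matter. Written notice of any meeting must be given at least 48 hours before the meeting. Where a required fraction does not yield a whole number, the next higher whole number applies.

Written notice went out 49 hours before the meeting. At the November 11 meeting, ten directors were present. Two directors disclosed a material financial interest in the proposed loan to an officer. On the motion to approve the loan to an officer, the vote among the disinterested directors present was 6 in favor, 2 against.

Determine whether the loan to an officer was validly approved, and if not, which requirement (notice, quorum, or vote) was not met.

Valid — all requirements satisfied.

Notice: 49 hours given; 48 required (49 ≥ 48). Satisfied.
Quorum: 10 present (interested directors count toward quorum); quorum is 9. Satisfied.
Vote: the loan to an officer requires two-thirds of the disinterested directors present (10 − 2 = 8). 2/3 of 8 = 5.33, rounded up to 6, so 6 affirmative votes are needed; 6 voted in favor. Satisfied.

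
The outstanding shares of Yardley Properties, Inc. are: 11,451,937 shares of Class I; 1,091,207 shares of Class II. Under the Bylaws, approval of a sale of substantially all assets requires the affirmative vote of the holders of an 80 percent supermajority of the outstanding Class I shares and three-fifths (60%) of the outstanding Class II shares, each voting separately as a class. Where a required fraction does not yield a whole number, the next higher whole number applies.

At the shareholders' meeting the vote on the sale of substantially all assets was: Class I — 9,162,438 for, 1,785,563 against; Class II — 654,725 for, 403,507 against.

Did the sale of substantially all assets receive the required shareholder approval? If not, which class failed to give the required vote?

Approved — every class gave the required vote.

Class I: 4/5 of 11451937 = 9161549.60, rounded up to 9161550; 9,161,550 required, 9,162,438 in favor — approved.
Class II: 3/5 of 1091207 = 654724.20, rounded up to 654725; 654,725 required, 654,725 in favor — approved.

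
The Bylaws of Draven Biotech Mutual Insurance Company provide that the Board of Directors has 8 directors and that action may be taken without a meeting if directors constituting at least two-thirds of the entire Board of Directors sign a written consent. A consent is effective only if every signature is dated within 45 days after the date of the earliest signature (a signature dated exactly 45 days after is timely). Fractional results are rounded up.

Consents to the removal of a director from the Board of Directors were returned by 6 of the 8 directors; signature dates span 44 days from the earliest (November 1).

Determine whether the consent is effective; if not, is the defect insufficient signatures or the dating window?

Signatures required: at least two-thirds of 8 — 2/3 of 8 = 5.33, rounded up to 6, so 6 needed; 6 signed. Sufficient.
Dating window: the latest signature is 44 days after the earliest; the limit is 45 days. Within the window.

Effective — both the signature and dating-window requirements are satisfied.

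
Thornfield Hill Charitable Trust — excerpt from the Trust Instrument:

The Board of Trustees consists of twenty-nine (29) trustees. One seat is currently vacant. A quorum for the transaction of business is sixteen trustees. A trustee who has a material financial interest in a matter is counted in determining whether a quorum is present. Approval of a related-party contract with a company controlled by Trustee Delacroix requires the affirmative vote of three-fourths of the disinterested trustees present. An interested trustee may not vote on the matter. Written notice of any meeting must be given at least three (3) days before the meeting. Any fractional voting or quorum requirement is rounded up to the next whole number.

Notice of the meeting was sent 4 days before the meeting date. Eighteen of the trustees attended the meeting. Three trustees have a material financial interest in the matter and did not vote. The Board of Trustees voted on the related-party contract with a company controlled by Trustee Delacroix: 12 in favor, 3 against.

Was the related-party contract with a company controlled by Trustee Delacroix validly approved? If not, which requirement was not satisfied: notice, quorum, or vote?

Notice: 4 days given; 3 required (4 ≥ 3). Satisfied.
Quorum: 18 present (interested trustees count toward quorum); quorum is 16. Satisfied.
Vote: the related-party contract with a company controlled by Trustee Delacroix requires three-fourths of the disinterested trustees present (18 − 3 = 15). 3/4 of 15 = 11.25, rounded up to 12, so 12 affirmative votes are needed; 12 voted in favor. Satisfied.

Valid — all requirements satisfied.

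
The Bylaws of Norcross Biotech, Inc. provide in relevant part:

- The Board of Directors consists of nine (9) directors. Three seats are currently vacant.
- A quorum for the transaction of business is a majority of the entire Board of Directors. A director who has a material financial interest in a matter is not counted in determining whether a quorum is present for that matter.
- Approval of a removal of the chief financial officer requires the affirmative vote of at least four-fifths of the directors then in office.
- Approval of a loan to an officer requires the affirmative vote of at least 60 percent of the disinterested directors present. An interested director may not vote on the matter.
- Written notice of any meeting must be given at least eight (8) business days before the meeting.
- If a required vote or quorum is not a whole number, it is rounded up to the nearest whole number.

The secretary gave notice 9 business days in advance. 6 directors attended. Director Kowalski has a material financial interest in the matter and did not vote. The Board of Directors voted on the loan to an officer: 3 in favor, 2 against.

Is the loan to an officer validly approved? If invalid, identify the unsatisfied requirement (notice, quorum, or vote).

Valid — all requirements satisfied.

Notice: 9 business days given; 8 required (9 ≥ 8). Satisfied.
Quorum: 6 present, but the 1 interested director does not count, leaving 5. Quorum is 5. Satisfied.
Vote: the loan to an officer requires three-fifths of the disinterested directors present (6 − 1 = 5). 3/5 of 5 = 3, so 3 affirmative votes are needed; 3 voted in favor. Satisfied.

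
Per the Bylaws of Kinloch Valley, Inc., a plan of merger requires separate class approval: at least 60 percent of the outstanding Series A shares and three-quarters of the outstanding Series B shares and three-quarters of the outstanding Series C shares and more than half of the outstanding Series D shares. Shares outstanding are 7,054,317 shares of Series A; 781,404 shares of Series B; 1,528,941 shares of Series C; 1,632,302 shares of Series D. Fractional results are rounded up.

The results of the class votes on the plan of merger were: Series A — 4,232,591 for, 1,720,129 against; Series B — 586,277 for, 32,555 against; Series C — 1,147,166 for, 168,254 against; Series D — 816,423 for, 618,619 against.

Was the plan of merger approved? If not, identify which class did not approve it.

Approved — every class gave the required vote.

Series A: 3/5 of 7054317 = 4232590.20, rounded up to 4232591; 4,232,591 required, 4,232,591 in favor — approved.
Series B: 3/4 of 781404 = 586053; 586,053 required, 586,277 in favor — approved.
Series C: 3/4 of 1528941 = 1146705.75, rounded up to 1146706; 1,146,706 required, 1,147,166 in favor — approved.
Series D: a majority of 1632302 is 816152; 816,152 required, 816,423 in favor — approved.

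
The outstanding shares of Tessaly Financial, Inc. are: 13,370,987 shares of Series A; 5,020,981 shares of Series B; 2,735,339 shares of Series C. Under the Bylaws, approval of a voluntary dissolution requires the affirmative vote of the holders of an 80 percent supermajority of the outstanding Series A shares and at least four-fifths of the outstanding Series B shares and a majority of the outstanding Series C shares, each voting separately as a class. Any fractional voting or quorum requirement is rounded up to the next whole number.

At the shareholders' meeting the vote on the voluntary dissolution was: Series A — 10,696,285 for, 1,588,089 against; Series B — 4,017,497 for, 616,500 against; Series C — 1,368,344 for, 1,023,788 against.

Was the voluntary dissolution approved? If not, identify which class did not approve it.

Not approved — the Series A shares did not give the required vote.

Series A: 4/5 of 13370987 = 10696789.60, rounded up to 10696790; 10,696,790 required, 10,696,285 in favor — not approved.
Series B: 4/5 of 5020981 = 4016784.80, rounded up to 4016785; 4,016,785 required, 4,017,497 in favor — approved.
Series C: a majority of 2735339 is 1367670; 1,367,670 required, 1,368,344 in favor — approved.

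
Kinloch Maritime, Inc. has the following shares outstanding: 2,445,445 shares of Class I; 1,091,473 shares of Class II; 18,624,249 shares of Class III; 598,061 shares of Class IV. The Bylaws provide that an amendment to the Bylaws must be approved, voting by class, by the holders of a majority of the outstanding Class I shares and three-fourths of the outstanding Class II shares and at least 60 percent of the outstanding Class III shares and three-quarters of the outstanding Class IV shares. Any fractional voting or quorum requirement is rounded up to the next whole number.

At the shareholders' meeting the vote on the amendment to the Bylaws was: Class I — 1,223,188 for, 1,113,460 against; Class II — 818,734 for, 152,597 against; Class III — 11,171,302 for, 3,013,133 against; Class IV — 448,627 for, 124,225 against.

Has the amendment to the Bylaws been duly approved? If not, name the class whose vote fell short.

Class I: a majority of 2445445 is 1222723; 1,222,723 required, 1,223,188 in favor — approved.
Class II: 3/4 of 1091473 = 818604.75, rounded up to 818605; 818,605 required, 818,734 in favor — approved.
Class III: 3/5 of 18624249 = 11174549.40, rounded up to 11174550; 11,174,550 required, 11,171,302 in favor — not approved.
Class IV: 3/4 of 598061 = 448545.75, rounded up to 448546; 448,546 required, 448,627 in favor — approved.

Not approved — the Class III shares did not give the required vote.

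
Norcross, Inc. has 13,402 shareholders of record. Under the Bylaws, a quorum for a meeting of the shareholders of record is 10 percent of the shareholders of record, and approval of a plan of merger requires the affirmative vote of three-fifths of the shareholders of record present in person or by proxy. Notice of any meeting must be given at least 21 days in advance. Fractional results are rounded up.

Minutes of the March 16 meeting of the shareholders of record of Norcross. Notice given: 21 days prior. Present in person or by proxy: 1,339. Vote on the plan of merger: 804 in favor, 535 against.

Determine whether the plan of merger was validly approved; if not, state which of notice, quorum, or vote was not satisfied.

Invalid — quorum requirement not satisfied.

Notice: 21 days given; 21 required. Satisfied.
Quorum: 10% of 13,402 = 1,340.20, rounded up to 1,341; 1,339 present. Not satisfied.
Vote: requires three-fifths of those present (1,339); 3/5 of 1339 = 803.40, rounded up to 804, so 804 needed; 804 in favor. Satisfied.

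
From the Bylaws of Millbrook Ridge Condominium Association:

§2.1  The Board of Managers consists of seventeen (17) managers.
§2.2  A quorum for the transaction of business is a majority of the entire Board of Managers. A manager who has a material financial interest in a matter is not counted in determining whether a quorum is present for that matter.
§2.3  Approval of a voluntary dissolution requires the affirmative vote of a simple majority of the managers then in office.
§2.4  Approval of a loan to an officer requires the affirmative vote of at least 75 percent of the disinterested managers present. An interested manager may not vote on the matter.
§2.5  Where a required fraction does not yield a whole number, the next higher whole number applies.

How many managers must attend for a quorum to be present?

9

A majority of 17 is 9.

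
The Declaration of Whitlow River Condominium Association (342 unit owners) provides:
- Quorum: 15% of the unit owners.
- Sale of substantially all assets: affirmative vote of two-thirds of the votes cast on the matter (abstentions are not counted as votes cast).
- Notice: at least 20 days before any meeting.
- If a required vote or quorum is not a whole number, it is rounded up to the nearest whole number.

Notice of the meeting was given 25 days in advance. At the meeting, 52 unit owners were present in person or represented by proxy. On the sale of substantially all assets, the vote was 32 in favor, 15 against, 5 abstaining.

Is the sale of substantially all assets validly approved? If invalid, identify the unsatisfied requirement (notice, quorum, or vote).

Valid — all requirements satisfied.

Notice: 25 days given; 20 required. Satisfied.
Quorum: 15% of 342 = 51.30, rounded up to 52; 52 present. Satisfied.
Vote: requires two-thirds of the votes cast (52 − 5 abstaining = 47); 2/3 of 47 = 31.33, rounded up to 32, so 32 needed; 32 in favor. Satisfied.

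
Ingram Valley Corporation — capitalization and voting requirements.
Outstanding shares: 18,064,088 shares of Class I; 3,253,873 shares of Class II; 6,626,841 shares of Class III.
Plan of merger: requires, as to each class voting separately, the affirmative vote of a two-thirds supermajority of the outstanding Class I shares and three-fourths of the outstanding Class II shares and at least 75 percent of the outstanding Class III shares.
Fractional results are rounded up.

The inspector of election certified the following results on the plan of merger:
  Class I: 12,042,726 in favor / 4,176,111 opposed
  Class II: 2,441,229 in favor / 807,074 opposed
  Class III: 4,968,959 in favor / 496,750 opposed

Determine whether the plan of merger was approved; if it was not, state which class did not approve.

Not approved — the Class III shares did not give the required vote.

Class I: 2/3 of 18064088 = 12042725.33, rounded up to 12042726; 12,042,726 required, 12,042,726 in favor — approved.
Class II: 3/4 of 3253873 = 2440404.75, rounded up to 2440405; 2,440,405 required, 2,441,229 in favor — approved.
Class III: 3/4 of 6626841 = 4970130.75, rounded up to 4970131; 4,970,131 required, 4,968,959 in favor — not approved.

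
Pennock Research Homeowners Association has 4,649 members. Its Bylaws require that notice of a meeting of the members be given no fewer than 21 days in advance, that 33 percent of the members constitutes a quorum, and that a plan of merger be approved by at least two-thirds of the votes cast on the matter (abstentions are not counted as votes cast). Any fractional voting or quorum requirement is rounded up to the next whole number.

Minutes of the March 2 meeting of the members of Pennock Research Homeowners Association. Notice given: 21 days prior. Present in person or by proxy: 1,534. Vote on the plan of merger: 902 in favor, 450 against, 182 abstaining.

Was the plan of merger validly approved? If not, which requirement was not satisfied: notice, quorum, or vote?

Invalid — quorum requirement not satisfied.

Notice: 21 days given; 21 required. Satisfied.
Quorum: 33% of 4,649 = 1,534.17, rounded up to 1,535; 1,534 present. Not satisfied.
Vote: requires two-thirds of the votes cast (1,534 − 182 abstaining = 1,352); 2/3 of 1352 = 901.33, rounded up to 902, so 902 needed; 902 in favor. Satisfied.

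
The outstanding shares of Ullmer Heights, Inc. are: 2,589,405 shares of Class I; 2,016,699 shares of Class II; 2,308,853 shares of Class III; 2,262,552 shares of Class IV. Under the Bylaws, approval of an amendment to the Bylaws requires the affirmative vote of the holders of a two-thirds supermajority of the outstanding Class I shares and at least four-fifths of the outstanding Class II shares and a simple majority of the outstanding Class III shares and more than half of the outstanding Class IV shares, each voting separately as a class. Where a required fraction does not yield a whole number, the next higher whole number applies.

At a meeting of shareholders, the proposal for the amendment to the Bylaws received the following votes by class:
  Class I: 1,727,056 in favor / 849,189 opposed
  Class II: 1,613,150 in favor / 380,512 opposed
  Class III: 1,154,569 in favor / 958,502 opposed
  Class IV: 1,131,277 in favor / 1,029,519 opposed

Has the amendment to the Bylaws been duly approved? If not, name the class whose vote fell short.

Not approved — the Class II shares did not give the required vote.

Class I: 2/3 of 2589405 = 1726270; 1,726,270 required, 1,727,056 in favor — approved.
Class II: 4/5 of 2016699 = 1613359.20, rounded up to 1613360; 1,613,360 required, 1,613,150 in favor — not approved.
Class III: a majority of 2308853 is 1154427; 1,154,427 required, 1,154,569 in favor — approved.
Class IV: a majority of 2262552 is 1131277; 1,131,277 required, 1,131,277 in favor — approved.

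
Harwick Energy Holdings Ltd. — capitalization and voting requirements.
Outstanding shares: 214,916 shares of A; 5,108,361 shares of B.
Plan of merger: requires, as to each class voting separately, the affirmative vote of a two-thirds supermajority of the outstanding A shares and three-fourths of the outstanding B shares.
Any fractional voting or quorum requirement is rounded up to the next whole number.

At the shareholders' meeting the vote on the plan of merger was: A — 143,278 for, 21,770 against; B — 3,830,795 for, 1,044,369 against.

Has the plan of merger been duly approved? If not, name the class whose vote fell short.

A: 2/3 of 214916 = 143277.33, rounded up to 143278; 143,278 required, 143,278 in favor — approved.
B: 3/4 of 5108361 = 3831270.75, rounded up to 3831271; 3,831,271 required, 3,830,795 in favor — not approved.

Not approved — the B shares did not give the required vote.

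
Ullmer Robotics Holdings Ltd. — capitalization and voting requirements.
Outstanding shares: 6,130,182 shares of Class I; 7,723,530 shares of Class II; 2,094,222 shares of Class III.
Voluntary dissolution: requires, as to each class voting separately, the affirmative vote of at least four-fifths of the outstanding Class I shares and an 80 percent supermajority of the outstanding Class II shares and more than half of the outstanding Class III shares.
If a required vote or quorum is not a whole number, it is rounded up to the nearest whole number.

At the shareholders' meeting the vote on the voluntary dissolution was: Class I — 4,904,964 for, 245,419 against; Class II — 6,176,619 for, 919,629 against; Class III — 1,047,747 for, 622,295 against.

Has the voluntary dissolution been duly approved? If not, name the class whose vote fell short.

Not approved — the Class II shares did not give the required vote.

Class I: 4/5 of 6130182 = 4904145.60, rounded up to 4904146; 4,904,146 required, 4,904,964 in favor — approved.
Class II: 4/5 of 7723530 = 6178824; 6,178,824 required, 6,176,619 in favor — not approved.
Class III: a majority of 2094222 is 1047112; 1,047,112 required, 1,047,747 in favor — approved.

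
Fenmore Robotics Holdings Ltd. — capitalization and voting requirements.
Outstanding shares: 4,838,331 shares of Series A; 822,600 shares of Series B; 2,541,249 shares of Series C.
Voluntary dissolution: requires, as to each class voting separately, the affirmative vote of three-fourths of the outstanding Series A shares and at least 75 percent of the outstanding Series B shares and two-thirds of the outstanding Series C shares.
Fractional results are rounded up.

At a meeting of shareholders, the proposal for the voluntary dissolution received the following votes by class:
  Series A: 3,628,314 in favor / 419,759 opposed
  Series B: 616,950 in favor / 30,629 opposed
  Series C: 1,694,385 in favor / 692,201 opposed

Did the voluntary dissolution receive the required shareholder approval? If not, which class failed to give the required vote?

Series A: 3/4 of 4838331 = 3628748.25, rounded up to 3628749; 3,628,749 required, 3,628,314 in favor — not approved.
Series B: 3/4 of 822600 = 616950; 616,950 required, 616,950 in favor — approved.
Series C: 2/3 of 2541249 = 1694166; 1,694,166 required, 1,694,385 in favor — approved.

Not approved — the Series A shares did not give the required vote.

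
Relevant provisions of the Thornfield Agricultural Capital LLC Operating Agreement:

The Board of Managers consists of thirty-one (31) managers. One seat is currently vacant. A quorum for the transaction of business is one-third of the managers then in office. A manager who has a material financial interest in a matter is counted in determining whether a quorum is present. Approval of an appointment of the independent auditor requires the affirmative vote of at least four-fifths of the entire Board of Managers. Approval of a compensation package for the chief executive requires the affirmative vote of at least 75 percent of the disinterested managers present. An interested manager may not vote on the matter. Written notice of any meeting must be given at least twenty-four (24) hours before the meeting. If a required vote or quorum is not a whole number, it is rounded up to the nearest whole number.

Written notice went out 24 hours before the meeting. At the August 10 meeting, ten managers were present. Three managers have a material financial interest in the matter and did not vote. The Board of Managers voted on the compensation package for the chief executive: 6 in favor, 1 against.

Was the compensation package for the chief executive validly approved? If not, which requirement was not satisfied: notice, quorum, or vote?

Valid — all requirements satisfied.

Notice: 24 hours given; 24 required (24 ≥ 24). Satisfied.
Quorum: 10 present (interested managers count toward quorum); quorum is 10. Satisfied.
Vote: the compensation package for the chief executive requires three-fourths of the disinterested managers present (10 − 3 = 7). 3/4 of 7 = 5.25, rounded up to 6, so 6 affirmative votes are needed; 6 voted in favor. Satisfied.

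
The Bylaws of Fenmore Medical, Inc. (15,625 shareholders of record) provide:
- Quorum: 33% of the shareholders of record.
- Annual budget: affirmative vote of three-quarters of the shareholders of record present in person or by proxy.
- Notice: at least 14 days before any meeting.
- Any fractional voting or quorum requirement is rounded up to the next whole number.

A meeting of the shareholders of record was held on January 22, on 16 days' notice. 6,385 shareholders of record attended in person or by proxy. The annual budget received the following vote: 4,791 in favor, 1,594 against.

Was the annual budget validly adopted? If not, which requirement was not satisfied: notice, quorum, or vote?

Notice: 16 days given; 14 required. Satisfied.
Quorum: 33% of 15,625 = 5,156.25, rounded up to 5,157; 6,385 present. Satisfied.
Vote: requires three-fourths of those present (6,385); 3/4 of 6385 = 4788.75, rounded up to 4789, so 4,789 needed; 4,791 in favor. Satisfied.

Valid — all requirements satisfied.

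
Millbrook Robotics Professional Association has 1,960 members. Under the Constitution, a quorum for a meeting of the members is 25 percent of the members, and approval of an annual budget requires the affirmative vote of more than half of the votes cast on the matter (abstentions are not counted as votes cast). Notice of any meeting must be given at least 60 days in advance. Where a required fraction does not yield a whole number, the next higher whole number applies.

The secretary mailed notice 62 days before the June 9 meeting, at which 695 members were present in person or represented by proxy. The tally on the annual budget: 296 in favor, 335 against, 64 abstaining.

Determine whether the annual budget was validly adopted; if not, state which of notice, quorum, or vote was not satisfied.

Invalid — vote requirement not satisfied.

Notice: 62 days given; 60 required. Satisfied.
Quorum: 25% of 1,960 = 490; 695 present. Satisfied.
Vote: requires a majority of the votes cast (695 − 64 abstaining = 631); a majority of 631 is 316, so 316 needed; 296 in favor. Not satisfied.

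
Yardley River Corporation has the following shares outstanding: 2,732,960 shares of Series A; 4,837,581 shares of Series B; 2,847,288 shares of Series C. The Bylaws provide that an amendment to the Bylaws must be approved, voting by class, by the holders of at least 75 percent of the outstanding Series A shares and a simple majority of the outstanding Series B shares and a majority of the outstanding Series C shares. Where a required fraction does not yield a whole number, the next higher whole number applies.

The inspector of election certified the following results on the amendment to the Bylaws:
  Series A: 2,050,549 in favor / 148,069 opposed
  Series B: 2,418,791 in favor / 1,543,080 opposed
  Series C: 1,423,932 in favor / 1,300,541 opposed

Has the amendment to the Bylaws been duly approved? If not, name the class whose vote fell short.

Approved — every class gave the required vote.

Series A: 3/4 of 2732960 = 2049720; 2,049,720 required, 2,050,549 in favor — approved.
Series B: a majority of 4837581 is 2418791; 2,418,791 required, 2,418,791 in favor — approved.
Series C: a majority of 2847288 is 1423645; 1,423,645 required, 1,423,932 in favor — approved.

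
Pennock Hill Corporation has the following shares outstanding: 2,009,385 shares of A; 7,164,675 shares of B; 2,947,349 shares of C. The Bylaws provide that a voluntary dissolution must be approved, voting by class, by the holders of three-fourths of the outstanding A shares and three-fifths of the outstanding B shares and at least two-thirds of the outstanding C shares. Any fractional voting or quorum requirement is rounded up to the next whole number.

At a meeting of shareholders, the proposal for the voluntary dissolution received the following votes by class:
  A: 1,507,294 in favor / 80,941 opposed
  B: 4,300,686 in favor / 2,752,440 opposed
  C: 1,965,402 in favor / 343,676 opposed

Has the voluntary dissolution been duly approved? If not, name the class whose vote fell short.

A: 3/4 of 2009385 = 1507038.75, rounded up to 1507039; 1,507,039 required, 1,507,294 in favor — approved.
B: 3/5 of 7164675 = 4298805; 4,298,805 required, 4,300,686 in favor — approved.
C: 2/3 of 2947349 = 1964899.33, rounded up to 1964900; 1,964,900 required, 1,965,402 in favor — approved.

Approved — every class gave the required vote.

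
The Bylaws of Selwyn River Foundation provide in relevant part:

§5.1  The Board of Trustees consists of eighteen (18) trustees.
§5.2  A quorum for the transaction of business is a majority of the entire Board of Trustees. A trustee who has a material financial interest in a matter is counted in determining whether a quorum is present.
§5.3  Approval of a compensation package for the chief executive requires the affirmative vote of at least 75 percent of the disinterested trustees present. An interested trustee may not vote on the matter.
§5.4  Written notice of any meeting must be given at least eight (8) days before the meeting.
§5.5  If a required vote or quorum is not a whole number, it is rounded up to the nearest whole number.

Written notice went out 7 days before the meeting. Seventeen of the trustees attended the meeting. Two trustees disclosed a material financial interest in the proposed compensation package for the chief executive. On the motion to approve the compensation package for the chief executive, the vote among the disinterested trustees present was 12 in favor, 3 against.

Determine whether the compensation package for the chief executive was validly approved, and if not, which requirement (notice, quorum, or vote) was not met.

Invalid — notice requirement not satisfied.

Notice: 7 days given; 8 required (7 < 8). Not satisfied.
Quorum: 17 present (interested trustees count toward quorum); quorum is 10. Satisfied.
Vote: the compensation package for the chief executive requires three-fourths of the disinterested trustees present (17 − 2 = 15). 3/4 of 15 = 11.25, rounded up to 12, so 12 affirmative votes are needed; 12 voted in favor. Satisfied.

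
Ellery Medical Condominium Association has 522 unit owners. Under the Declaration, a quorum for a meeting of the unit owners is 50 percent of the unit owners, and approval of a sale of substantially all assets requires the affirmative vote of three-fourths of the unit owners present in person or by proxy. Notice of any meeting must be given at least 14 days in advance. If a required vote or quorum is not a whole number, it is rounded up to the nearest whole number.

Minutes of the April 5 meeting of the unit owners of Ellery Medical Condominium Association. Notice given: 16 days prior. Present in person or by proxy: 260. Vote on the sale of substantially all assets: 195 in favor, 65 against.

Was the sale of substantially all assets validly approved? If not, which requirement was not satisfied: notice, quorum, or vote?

Invalid — quorum requirement not satisfied.

Notice: 16 days given; 14 required. Satisfied.
Quorum: 50% of 522 = 261; 260 present. Not satisfied.
Vote: requires three-fourths of those present (260); 3/4 of 260 = 195, so 195 needed; 195 in favor. Satisfied.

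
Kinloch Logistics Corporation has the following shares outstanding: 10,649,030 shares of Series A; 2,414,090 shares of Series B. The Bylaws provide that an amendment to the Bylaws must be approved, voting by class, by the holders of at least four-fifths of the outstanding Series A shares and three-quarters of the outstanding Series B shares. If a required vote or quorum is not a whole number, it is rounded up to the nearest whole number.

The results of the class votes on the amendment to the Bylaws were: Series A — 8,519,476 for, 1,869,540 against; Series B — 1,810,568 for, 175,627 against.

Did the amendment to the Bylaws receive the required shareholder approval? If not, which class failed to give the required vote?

Series A: 4/5 of 10649030 = 8519224; 8,519,224 required, 8,519,476 in favor — approved.
Series B: 3/4 of 2414090 = 1810567.50, rounded up to 1810568; 1,810,568 required, 1,810,568 in favor — approved.

Approved — every class gave the required vote.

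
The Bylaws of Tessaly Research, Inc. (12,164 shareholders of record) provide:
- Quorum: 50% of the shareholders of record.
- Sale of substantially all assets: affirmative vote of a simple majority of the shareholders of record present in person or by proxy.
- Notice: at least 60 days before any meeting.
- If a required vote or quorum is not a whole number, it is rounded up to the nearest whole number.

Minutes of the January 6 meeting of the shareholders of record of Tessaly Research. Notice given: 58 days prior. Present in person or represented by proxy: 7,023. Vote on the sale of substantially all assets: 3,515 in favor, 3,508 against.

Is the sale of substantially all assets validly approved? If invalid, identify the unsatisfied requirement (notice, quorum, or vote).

Notice: 58 days given; 60 required. Not satisfied.
Quorum: 50% of 12,164 = 6,082; 7,023 present. Satisfied.
Vote: requires a majority of those present (7,023); a majority of 7023 is 3512, so 3,512 needed; 3,515 in favor. Satisfied.

Invalid — notice requirement not satisfied.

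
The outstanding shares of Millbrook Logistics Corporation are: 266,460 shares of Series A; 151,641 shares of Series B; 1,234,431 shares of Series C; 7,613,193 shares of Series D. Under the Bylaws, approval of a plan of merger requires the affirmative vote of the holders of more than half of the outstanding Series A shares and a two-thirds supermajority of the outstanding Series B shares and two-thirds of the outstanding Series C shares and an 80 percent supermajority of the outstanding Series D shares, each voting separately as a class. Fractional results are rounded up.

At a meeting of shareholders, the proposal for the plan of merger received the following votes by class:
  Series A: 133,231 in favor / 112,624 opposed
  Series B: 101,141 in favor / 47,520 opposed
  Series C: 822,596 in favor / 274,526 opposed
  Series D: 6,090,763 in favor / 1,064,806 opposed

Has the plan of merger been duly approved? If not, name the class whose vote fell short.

Not approved — the Series C shares did not give the required vote.

Series A: a majority of 266460 is 133231; 133,231 required, 133,231 in favor — approved.
Series B: 2/3 of 151641 = 101094; 101,094 required, 101,141 in favor — approved.
Series C: 2/3 of 1234431 = 822954; 822,954 required, 822,596 in favor — not approved.
Series D: 4/5 of 7613193 = 6090554.40, rounded up to 6090555; 6,090,555 required, 6,090,763 in favor — approved.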